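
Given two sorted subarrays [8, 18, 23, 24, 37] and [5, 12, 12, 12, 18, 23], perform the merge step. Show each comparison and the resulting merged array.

Merging process:

Compare 8 vs 5: take 5 from right. Merged: [5]
Compare 8 vs 12: take 8 from left. Merged: [5, 8]
Compare 18 vs 12: take 12 from right. Merged: [5, 8, 12]
Compare 18 vs 12: take 12 from right. Merged: [5, 8, 12, 12]
Compare 18 vs 12: take 12 from right. Merged: [5, 8, 12, 12, 12]
Compare 18 vs 18: take 18 from left. Merged: [5, 8, 12, 12, 12, 18]
Compare 23 vs 18: take 18 from right. Merged: [5, 8, 12, 12, 12, 18, 18]
Compare 23 vs 23: take 23 from left. Merged: [5, 8, 12, 12, 12, 18, 18, 23]
Compare 24 vs 23: take 23 from right. Merged: [5, 8, 12, 12, 12, 18, 18, 23, 23]
Append remaining from left: [24, 37]. Merged: [5, 8, 12, 12, 12, 18, 18, 23, 23, 24, 37]

Final merged array: [5, 8, 12, 12, 12, 18, 18, 23, 23, 24, 37]
Total comparisons: 9

The merged array is [5, 8, 12, 12, 12, 18, 18, 23, 23, 24, 37], requiring 9 comparisons. The merge step runs in O(n) time where n is the total number of elements.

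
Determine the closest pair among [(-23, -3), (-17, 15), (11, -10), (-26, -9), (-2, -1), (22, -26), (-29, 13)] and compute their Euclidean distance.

Computing all pairwise distances among 7 points:

d((-23, -3), (-17, 15)) = 18.9737
d((-23, -3), (11, -10)) = 34.7131
d((-23, -3), (-26, -9)) = 6.7082 <-- minimum
d((-23, -3), (-2, -1)) = 21.095
d((-23, -3), (22, -26)) = 50.5371
d((-23, -3), (-29, 13)) = 17.088
d((-17, 15), (11, -10)) = 37.5366
d((-17, 15), (-26, -9)) = 25.632
d((-17, 15), (-2, -1)) = 21.9317
d((-17, 15), (22, -26)) = 56.5862
d((-17, 15), (-29, 13)) = 12.1655
d((11, -10), (-26, -9)) = 37.0135
d((11, -10), (-2, -1)) = 15.8114
d((11, -10), (22, -26)) = 19.4165
d((11, -10), (-29, 13)) = 46.1411
d((-26, -9), (-2, -1)) = 25.2982
d((-26, -9), (22, -26)) = 50.9215
d((-26, -9), (-29, 13)) = 22.2036
d((-2, -1), (22, -26)) = 34.6554
d((-2, -1), (-29, 13)) = 30.4138
d((22, -26), (-29, 13)) = 64.2028

Closest pair: (-23, -3) and (-26, -9) with distance 6.7082

The closest pair is (-23, -3) and (-26, -9) with Euclidean distance 6.7082. For 7 points, brute-force pairwise comparison is shown above. For large n, the divide-and-conquer algorithm (sort by x, recurse on halves, check the dividing strip) achieves O(n log n).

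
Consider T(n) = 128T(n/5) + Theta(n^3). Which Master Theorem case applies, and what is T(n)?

Master Theorem for T(n) = 128T(n/5) + O(n^3):

a = 128, b = 5, c = 3
log_b(a) = log_5(128) = 3.0147

Case 1: c = 3 < log_5(128) = 3.0147
T(n) = O(n^(log_5 128))

For T(n) = 128T(n/5) + O(n^3): log_5(128) = 3.0147. This is Case 1 of the Master Theorem (c < log_b(a), work dominated by leaves), giving O(n^(log_5 128)).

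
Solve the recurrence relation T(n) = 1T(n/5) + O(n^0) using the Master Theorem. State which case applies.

Master Theorem for T(n) = 1T(n/5) + O(n^0):

a = 1, b = 5, c = 0
log_b(a) = log_5(1) = 0.0000

Case 2: c = 0 = log_5(1) = 0.0000
T(n) = O(n^0 log n) = O(log n)

For T(n) = 1T(n/5) + O(n^0): log_5(1) = 0.0000. This is Case 2 of the Master Theorem (c = log_b(a), equal work at all levels), giving O(log n).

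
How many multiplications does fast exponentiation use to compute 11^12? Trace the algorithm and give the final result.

Computing 11^12 by squaring (build up from 11^1; each line after the first costs one multiplication):

11^1 = 11
11^2 = (11^1)^2 = 11^2 = 121
11^3 = 11 * 11^2 = 11 * 121 = 1331
11^6 = (11^3)^2 = 1331^2 = 1771561
11^12 = (11^6)^2 = 1771561^2 = 3138428376721

Result: 3138428376721
Multiplications needed: 4 (4 lines after 11^1)

11^12 = 3138428376721. Using exponentiation by squaring, this requires 4 multiplications. The key idea: if the exponent is even, square the half-power; if odd, multiply by the base once.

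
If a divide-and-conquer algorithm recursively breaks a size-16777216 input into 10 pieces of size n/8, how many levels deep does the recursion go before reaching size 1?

For divide and conquer with division factor 8:

Problem sizes at each level:
Level 0: 16777216
Level 1: 2097152
Level 2: 262144
Level 3: 32768
Level 4: 4096
Level 5: 512
Level 6: 64
Level 7: 8
Level 8: 1

The root is level 0 and the size-1 base case is level 8 (the tree spans levels 0 through 8, i.e. 9 levels counting the root), so the depth is the number of divisions: log_8(16777216) = 8

The recursion tree depth is log_8(16777216) = 8. At each level, the problem size is divided by 8, so it takes 8 divisions to reduce to a base case of size 1. The algorithm makes 10 recursive calls at each level.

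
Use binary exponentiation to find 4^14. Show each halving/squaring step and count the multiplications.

Computing 4^14 by squaring (build up from 4^1; each line after the first costs one multiplication):

4^1 = 4
4^2 = (4^1)^2 = 4^2 = 16
4^3 = 4 * 4^2 = 4 * 16 = 64
4^6 = (4^3)^2 = 64^2 = 4096
4^7 = 4 * 4^6 = 4 * 4096 = 16384
4^14 = (4^7)^2 = 16384^2 = 268435456

Result: 268435456
Multiplications needed: 5 (5 lines after 4^1)

4^14 = 268435456. Using exponentiation by squaring, this requires 5 multiplications. The key idea: if the exponent is even, square the half-power; if odd, multiply by the base once.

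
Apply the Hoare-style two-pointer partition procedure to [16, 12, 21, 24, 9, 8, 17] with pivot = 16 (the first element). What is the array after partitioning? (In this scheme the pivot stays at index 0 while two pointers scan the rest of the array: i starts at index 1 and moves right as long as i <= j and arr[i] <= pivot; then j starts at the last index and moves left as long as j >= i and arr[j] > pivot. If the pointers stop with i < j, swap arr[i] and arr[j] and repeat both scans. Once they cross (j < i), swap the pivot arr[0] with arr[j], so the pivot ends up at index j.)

Hoare-style two-pointer partition with pivot = 16:

Initial array: [16, 12, 21, 24, 9, 8, 17]

Pointers start at i = 1, j = 6.
i stops at index 2 (arr[2]=21 > 16), j stops at index 5 (arr[5]=8 <= 16): swap arr[2] and arr[5], array becomes [16, 12, 8, 24, 9, 21, 17]
i stops at index 3 (arr[3]=24 > 16), j stops at index 4 (arr[4]=9 <= 16): swap arr[3] and arr[4], array becomes [16, 12, 8, 9, 24, 21, 17]
i ends at 4, j ends at 3: the pointers have crossed (j < i), so scanning stops.

Swap pivot arr[0] with arr[3] to place pivot at position 3: [9, 12, 8, 16, 24, 21, 17]
Pivot position: 3

After partitioning with pivot 16, the array becomes [9, 12, 8, 16, 24, 21, 17]. The pivot is placed at index 3. All elements to the left of the pivot are <= 16, and all elements to the right are > 16.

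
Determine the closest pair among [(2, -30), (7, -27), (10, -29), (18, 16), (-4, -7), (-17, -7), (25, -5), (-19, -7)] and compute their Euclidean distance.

Computing all pairwise distances among 8 points:

d((2, -30), (7, -27)) = 5.831
d((2, -30), (10, -29)) = 8.0623
d((2, -30), (18, 16)) = 48.7032
d((2, -30), (-4, -7)) = 23.7697
d((2, -30), (-17, -7)) = 29.8329
d((2, -30), (25, -5)) = 33.9706
d((2, -30), (-19, -7)) = 31.1448
d((7, -27), (10, -29)) = 3.6056
d((7, -27), (18, 16)) = 44.3847
d((7, -27), (-4, -7)) = 22.8254
d((7, -27), (-17, -7)) = 31.241
d((7, -27), (25, -5)) = 28.4253
d((7, -27), (-19, -7)) = 32.8024
d((10, -29), (18, 16)) = 45.7056
d((10, -29), (-4, -7)) = 26.0768
d((10, -29), (-17, -7)) = 34.8281
d((10, -29), (25, -5)) = 28.3019
d((10, -29), (-19, -7)) = 36.4005
d((18, 16), (-4, -7)) = 31.8277
d((18, 16), (-17, -7)) = 41.8808
d((18, 16), (25, -5)) = 22.1359
d((18, 16), (-19, -7)) = 43.566
d((-4, -7), (-17, -7)) = 13.0
d((-4, -7), (25, -5)) = 29.0689
d((-4, -7), (-19, -7)) = 15.0
d((-17, -7), (25, -5)) = 42.0476
d((-17, -7), (-19, -7)) = 2.0 <-- minimum
d((25, -5), (-19, -7)) = 44.0454

Closest pair: (-17, -7) and (-19, -7) with distance 2.0

The closest pair is (-17, -7) and (-19, -7) with Euclidean distance 2.0. For 8 points, brute-force pairwise comparison is shown above. For large n, the divide-and-conquer algorithm (sort by x, recurse on halves, check the dividing strip) achieves O(n log n).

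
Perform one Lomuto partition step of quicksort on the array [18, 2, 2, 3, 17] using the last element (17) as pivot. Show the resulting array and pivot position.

Lomuto partition with pivot = 17:

Initial array: [18, 2, 2, 3, 17]

arr[0]=18 > 17: no swap
arr[1]=2 <= 17: swap with position 0, array becomes [2, 18, 2, 3, 17]
arr[2]=2 <= 17: swap with position 1, array becomes [2, 2, 18, 3, 17]
arr[3]=3 <= 17: swap with position 2, array becomes [2, 2, 3, 18, 17]

Place pivot at position 3: [2, 2, 3, 17, 18]
Pivot position: 3

After partitioning with pivot 17, the array becomes [2, 2, 3, 17, 18]. The pivot is placed at index 3. All elements to the left of the pivot are <= 17, and all elements to the right are > 17.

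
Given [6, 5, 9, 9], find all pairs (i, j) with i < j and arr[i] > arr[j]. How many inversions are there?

Finding inversions in [6, 5, 9, 9]:

(0, 1): arr[0]=6 > arr[1]=5

Total inversions: 1

The array has 1 inversion(s): (0,1). Each pair (i,j) satisfies i < j and arr[i] > arr[j].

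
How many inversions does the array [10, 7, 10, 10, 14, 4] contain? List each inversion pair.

Finding inversions in [10, 7, 10, 10, 14, 4]:

(0, 1): arr[0]=10 > arr[1]=7
(0, 5): arr[0]=10 > arr[5]=4
(1, 5): arr[1]=7 > arr[5]=4
(2, 5): arr[2]=10 > arr[5]=4
(3, 5): arr[3]=10 > arr[5]=4
(4, 5): arr[4]=14 > arr[5]=4

Total inversions: 6

The array has 6 inversion(s): (0,1), (0,5), (1,5), (2,5), (3,5), (4,5). Each pair (i,j) satisfies i < j and arr[i] > arr[j].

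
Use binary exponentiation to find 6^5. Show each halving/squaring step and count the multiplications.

Computing 6^5 by squaring (build up from 6^1; each line after the first costs one multiplication):

6^1 = 6
6^2 = (6^1)^2 = 6^2 = 36
6^4 = (6^2)^2 = 36^2 = 1296
6^5 = 6 * 6^4 = 6 * 1296 = 7776

Result: 7776
Multiplications needed: 3 (3 lines after 6^1)

6^5 = 7776. Using exponentiation by squaring, this requires 3 multiplications. The key idea: if the exponent is even, square the half-power; if odd, multiply by the base once.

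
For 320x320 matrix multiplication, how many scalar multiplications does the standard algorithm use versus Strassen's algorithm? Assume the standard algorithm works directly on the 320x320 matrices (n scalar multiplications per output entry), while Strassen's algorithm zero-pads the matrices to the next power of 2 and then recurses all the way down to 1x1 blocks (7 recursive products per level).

Matrix multiplication for 320x320 matrices:

Strassen's algorithm requires power-of-2 dimensions. Pad 320x320 to 512x512 (next power of 2).

Standard algorithm: 320^3 = 32768000 multiplications
Strassen's algorithm: 7^(log2(512)) = 7^9 = 40353607 multiplications
Difference: 32768000 - 40353607 = -7585607 (Strassen uses MORE here due to padding overhead — for small or just-over-power-of-2 n, padding can outweigh the per-level savings)

Standard: 32768000 multiplications (320^3). Strassen: 40353607 multiplications (7^9, after padding to 512x512). Strassen reduces 8 recursive multiplications to 7 at each level.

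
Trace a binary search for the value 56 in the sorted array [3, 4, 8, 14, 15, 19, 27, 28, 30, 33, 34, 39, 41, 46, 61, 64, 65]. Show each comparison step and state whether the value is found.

Binary search for 56 in [3, 4, 8, 14, 15, 19, 27, 28, 30, 33, 34, 39, 41, 46, 61, 64, 65]:

lo=0, hi=16, mid=8, arr[mid]=30 -> 30 < 56, search right half
lo=9, hi=16, mid=12, arr[mid]=41 -> 41 < 56, search right half
lo=13, hi=16, mid=14, arr[mid]=61 -> 61 > 56, search left half
lo=13, hi=13, mid=13, arr[mid]=46 -> 46 < 56, search right half
lo=14 > hi=13, target 56 not found

Binary search determines that 56 is not in the array after 4 comparisons. The search space was exhausted without finding the target.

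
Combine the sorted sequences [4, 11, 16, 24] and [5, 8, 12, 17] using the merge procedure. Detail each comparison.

Merging process:

Compare 4 vs 5: take 4 from left. Merged: [4]
Compare 11 vs 5: take 5 from right. Merged: [4, 5]
Compare 11 vs 8: take 8 from right. Merged: [4, 5, 8]
Compare 11 vs 12: take 11 from left. Merged: [4, 5, 8, 11]
Compare 16 vs 12: take 12 from right. Merged: [4, 5, 8, 11, 12]
Compare 16 vs 17: take 16 from left. Merged: [4, 5, 8, 11, 12, 16]
Compare 24 vs 17: take 17 from right. Merged: [4, 5, 8, 11, 12, 16, 17]
Append remaining from left: [24]. Merged: [4, 5, 8, 11, 12, 16, 17, 24]

Final merged array: [4, 5, 8, 11, 12, 16, 17, 24]
Total comparisons: 7

The merged array is [4, 5, 8, 11, 12, 16, 17, 24], requiring 7 comparisons. The merge step runs in O(n) time where n is the total number of elements.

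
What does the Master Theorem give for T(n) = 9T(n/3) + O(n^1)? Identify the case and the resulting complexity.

Master Theorem for T(n) = 9T(n/3) + O(n^1):

a = 9, b = 3, c = 1
log_b(a) = log_3(9) = 2.0000

Case 1: c = 1 < log_3(9) = 2.0000
T(n) = O(n^(log_3 9)) = O(n^2)

For T(n) = 9T(n/3) + O(n^1): log_3(9) = 2.0000. This is Case 1 of the Master Theorem (c < log_b(a), work dominated by leaves), giving O(n^2).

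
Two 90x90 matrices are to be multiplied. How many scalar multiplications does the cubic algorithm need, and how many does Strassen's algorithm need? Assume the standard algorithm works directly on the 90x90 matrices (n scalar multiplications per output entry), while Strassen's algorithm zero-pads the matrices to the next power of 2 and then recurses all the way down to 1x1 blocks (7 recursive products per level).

Matrix multiplication for 90x90 matrices:

Strassen's algorithm requires power-of-2 dimensions. Pad 90x90 to 128x128 (next power of 2).

Standard algorithm: 90^3 = 729000 multiplications
Strassen's algorithm: 7^(log2(128)) = 7^7 = 823543 multiplications
Difference: 729000 - 823543 = -94543 (Strassen uses MORE here due to padding overhead — for small or just-over-power-of-2 n, padding can outweigh the per-level savings)

Standard: 729000 multiplications (90^3). Strassen: 823543 multiplications (7^7, after padding to 128x128). Strassen reduces 8 recursive multiplications to 7 at each level.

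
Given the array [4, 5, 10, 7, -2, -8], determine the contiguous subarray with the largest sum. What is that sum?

Using Kadane's algorithm on [4, 5, 10, 7, -2, -8]:

Scanning through the array:
Position 1 (value 5): max_ending_here = 9, max_so_far = 9
Position 2 (value 10): max_ending_here = 19, max_so_far = 19
Position 3 (value 7): max_ending_here = 26, max_so_far = 26
Position 4 (value -2): max_ending_here = 24, max_so_far = 26
Position 5 (value -8): max_ending_here = 16, max_so_far = 26

Maximum subarray: [4, 5, 10, 7]
Maximum sum: 26

The maximum subarray is [4, 5, 10, 7] with sum 26. This subarray runs from index 0 to index 3.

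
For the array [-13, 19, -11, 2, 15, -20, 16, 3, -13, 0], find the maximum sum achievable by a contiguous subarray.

Using Kadane's algorithm on [-13, 19, -11, 2, 15, -20, 16, 3, -13, 0]:

Scanning through the array:
Position 1 (value 19): max_ending_here = 19, max_so_far = 19
Position 2 (value -11): max_ending_here = 8, max_so_far = 19
Position 3 (value 2): max_ending_here = 10, max_so_far = 19
Position 4 (value 15): max_ending_here = 25, max_so_far = 25
Position 5 (value -20): max_ending_here = 5, max_so_far = 25
Position 6 (value 16): max_ending_here = 21, max_so_far = 25
Position 7 (value 3): max_ending_here = 24, max_so_far = 25
Position 8 (value -13): max_ending_here = 11, max_so_far = 25
Position 9 (value 0): max_ending_here = 11, max_so_far = 25

Maximum subarray: [19, -11, 2, 15]
Maximum sum: 25

The maximum subarray is [19, -11, 2, 15] with sum 25. This subarray runs from index 1 to index 4.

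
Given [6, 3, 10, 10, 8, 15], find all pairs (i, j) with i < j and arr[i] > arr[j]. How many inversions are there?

Finding inversions in [6, 3, 10, 10, 8, 15]:

(0, 1): arr[0]=6 > arr[1]=3
(2, 4): arr[2]=10 > arr[4]=8
(3, 4): arr[3]=10 > arr[4]=8

Total inversions: 3

The array has 3 inversion(s): (0,1), (2,4), (3,4). Each pair (i,j) satisfies i < j and arr[i] > arr[j].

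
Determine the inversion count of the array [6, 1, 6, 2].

Finding inversions in [6, 1, 6, 2]:

(0, 1): arr[0]=6 > arr[1]=1
(0, 3): arr[0]=6 > arr[3]=2
(2, 3): arr[2]=6 > arr[3]=2

Total inversions: 3

The array has 3 inversion(s): (0,1), (0,3), (2,3). Each pair (i,j) satisfies i < j and arr[i] > arr[j].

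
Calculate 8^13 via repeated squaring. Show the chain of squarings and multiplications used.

Computing 8^13 by squaring (build up from 8^1; each line after the first costs one multiplication):

8^1 = 8
8^2 = (8^1)^2 = 8^2 = 64
8^3 = 8 * 8^2 = 8 * 64 = 512
8^6 = (8^3)^2 = 512^2 = 262144
8^12 = (8^6)^2 = 262144^2 = 68719476736
8^13 = 8 * 8^12 = 8 * 68719476736 = 549755813888

Result: 549755813888
Multiplications needed: 5 (5 lines after 8^1)

8^13 = 549755813888. Using exponentiation by squaring, this requires 5 multiplications. The key idea: if the exponent is even, square the half-power; if odd, multiply by the base once.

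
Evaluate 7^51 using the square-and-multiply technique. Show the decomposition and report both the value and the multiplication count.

Computing 7^51 by squaring (build up from 7^1; each line after the first costs one multiplication):

7^1 = 7
7^2 = (7^1)^2 = 7^2 = 49
7^3 = 7 * 7^2 = 7 * 49 = 343
7^6 = (7^3)^2 = 343^2 = 117649
7^12 = (7^6)^2 = 117649^2 = 13841287201
7^24 = (7^12)^2 = 13841287201^2 = 191581231380566414401
7^25 = 7 * 7^24 = 7 * 191581231380566414401 = 1341068619663964900807
7^50 = (7^25)^2 = 1341068619663964900807^2 = 1798465042647412146620280340569649349251249
7^51 = 7 * 7^50 = 7 * 1798465042647412146620280340569649349251249 = 12589255298531885026341962383987545444758743

Result: 12589255298531885026341962383987545444758743
Multiplications needed: 8 (8 lines after 7^1)

7^51 = 12589255298531885026341962383987545444758743. Using exponentiation by squaring, this requires 8 multiplications. The key idea: if the exponent is even, square the half-power; if odd, multiply by the base once.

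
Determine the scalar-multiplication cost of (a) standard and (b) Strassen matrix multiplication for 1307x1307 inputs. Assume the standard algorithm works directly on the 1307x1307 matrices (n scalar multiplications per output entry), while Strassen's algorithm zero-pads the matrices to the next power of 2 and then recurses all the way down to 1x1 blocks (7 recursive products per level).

Matrix multiplication for 1307x1307 matrices:

Strassen's algorithm requires power-of-2 dimensions. Pad 1307x1307 to 2048x2048 (next power of 2).

Standard algorithm: 1307^3 = 2232681443 multiplications
Strassen's algorithm: 7^(log2(2048)) = 7^11 = 1977326743 multiplications
Savings: 2232681443 - 1977326743 = 255354700 multiplications

Standard: 2232681443 multiplications (1307^3). Strassen: 1977326743 multiplications (7^11, after padding to 2048x2048). Strassen reduces 8 recursive multiplications to 7 at each level.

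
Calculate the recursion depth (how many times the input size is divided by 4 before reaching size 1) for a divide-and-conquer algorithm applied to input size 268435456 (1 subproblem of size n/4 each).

For divide and conquer with division factor 4:

Problem sizes at each level:
Level 0: 268435456
Level 1: 67108864
Level 2: 16777216
Level 3: 4194304
Level 4: 1048576
Level 5: 262144
Level 6: 65536
Level 7: 16384
Level 8: 4096
Level 9: 1024
Level 10: 256
Level 11: 64
Level 12: 16
Level 13: 4
Level 14: 1

The root is level 0 and the size-1 base case is level 14 (the tree spans levels 0 through 14, i.e. 15 levels counting the root), so the depth is the number of divisions: log_4(268435456) = 14

The recursion tree depth is log_4(268435456) = 14. At each level, the problem size is divided by 4, so it takes 14 divisions to reduce to a base case of size 1. The algorithm makes 1 recursive call at each level.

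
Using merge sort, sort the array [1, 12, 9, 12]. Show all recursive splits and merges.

Merge sort trace:

Split: [1, 12, 9, 12] -> [1, 12] and [9, 12]
  Split: [1, 12] -> [1] and [12]
  Merge: [1] + [12] -> [1, 12]
  Split: [9, 12] -> [9] and [12]
  Merge: [9] + [12] -> [9, 12]
Merge: [1, 12] + [9, 12] -> [1, 9, 12, 12]

Final sorted array: [1, 9, 12, 12]

The merge sort proceeds by recursively splitting the array and merging sorted halves.
After all merges, the sorted array is [1, 9, 12, 12].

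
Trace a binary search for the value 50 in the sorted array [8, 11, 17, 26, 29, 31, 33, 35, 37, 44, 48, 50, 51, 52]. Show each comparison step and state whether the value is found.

Binary search for 50 in [8, 11, 17, 26, 29, 31, 33, 35, 37, 44, 48, 50, 51, 52]:

lo=0, hi=13, mid=6, arr[mid]=33 -> 33 < 50, search right half
lo=7, hi=13, mid=10, arr[mid]=48 -> 48 < 50, search right half
lo=11, hi=13, mid=12, arr[mid]=51 -> 51 > 50, search left half
lo=11, hi=11, mid=11, arr[mid]=50 -> Found target at index 11!

Binary search finds 50 at index 11 after 4 comparisons. The search repeatedly halves the search space by comparing with the middle element.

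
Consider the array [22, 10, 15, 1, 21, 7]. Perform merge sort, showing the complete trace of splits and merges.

Merge sort trace:

Split: [22, 10, 15, 1, 21, 7] -> [22, 10, 15] and [1, 21, 7]
  Split: [22, 10, 15] -> [22] and [10, 15]
    Split: [10, 15] -> [10] and [15]
    Merge: [10] + [15] -> [10, 15]
  Merge: [22] + [10, 15] -> [10, 15, 22]
  Split: [1, 21, 7] -> [1] and [21, 7]
    Split: [21, 7] -> [21] and [7]
    Merge: [21] + [7] -> [7, 21]
  Merge: [1] + [7, 21] -> [1, 7, 21]
Merge: [10, 15, 22] + [1, 7, 21] -> [1, 7, 10, 15, 21, 22]

Final sorted array: [1, 7, 10, 15, 21, 22]

The merge sort proceeds by recursively splitting the array and merging sorted halves.
After all merges, the sorted array is [1, 7, 10, 15, 21, 22].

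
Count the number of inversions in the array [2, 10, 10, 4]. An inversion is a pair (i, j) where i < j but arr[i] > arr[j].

Finding inversions in [2, 10, 10, 4]:

(1, 3): arr[1]=10 > arr[3]=4
(2, 3): arr[2]=10 > arr[3]=4

Total inversions: 2

The array has 2 inversion(s): (1,3), (2,3). Each pair (i,j) satisfies i < j and arr[i] > arr[j].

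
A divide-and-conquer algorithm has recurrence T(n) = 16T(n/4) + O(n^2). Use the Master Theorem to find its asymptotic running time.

Master Theorem for T(n) = 16T(n/4) + O(n^2):

a = 16, b = 4, c = 2
log_b(a) = log_4(16) = 2.0000

Case 2: c = 2 = log_4(16) = 2.0000
T(n) = O(n^2 log n) = O(n^2 log n)

For T(n) = 16T(n/4) + O(n^2): log_4(16) = 2.0000. This is Case 2 of the Master Theorem (c = log_b(a), equal work at all levels), giving O(n^2 log n).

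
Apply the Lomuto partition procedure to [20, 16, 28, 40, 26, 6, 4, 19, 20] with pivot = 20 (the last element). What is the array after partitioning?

Lomuto partition with pivot = 20:

Initial array: [20, 16, 28, 40, 26, 6, 4, 19, 20]

arr[0]=20 <= 20: swap with position 0, array becomes [20, 16, 28, 40, 26, 6, 4, 19, 20]
arr[1]=16 <= 20: swap with position 1, array becomes [20, 16, 28, 40, 26, 6, 4, 19, 20]
arr[2]=28 > 20: no swap
arr[3]=40 > 20: no swap
arr[4]=26 > 20: no swap
arr[5]=6 <= 20: swap with position 2, array becomes [20, 16, 6, 40, 26, 28, 4, 19, 20]
arr[6]=4 <= 20: swap with position 3, array becomes [20, 16, 6, 4, 26, 28, 40, 19, 20]
arr[7]=19 <= 20: swap with position 4, array becomes [20, 16, 6, 4, 19, 28, 40, 26, 20]

Place pivot at position 5: [20, 16, 6, 4, 19, 20, 40, 26, 28]
Pivot position: 5

After partitioning with pivot 20, the array becomes [20, 16, 6, 4, 19, 20, 40, 26, 28]. The pivot is placed at index 5. All elements to the left of the pivot are <= 20, and all elements to the right are > 20.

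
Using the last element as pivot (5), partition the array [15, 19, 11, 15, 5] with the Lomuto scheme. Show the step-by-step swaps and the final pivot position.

Lomuto partition with pivot = 5:

Initial array: [15, 19, 11, 15, 5]

arr[0]=15 > 5: no swap
arr[1]=19 > 5: no swap
arr[2]=11 > 5: no swap
arr[3]=15 > 5: no swap

Place pivot at position 0: [5, 19, 11, 15, 15]
Pivot position: 0

After partitioning with pivot 5, the array becomes [5, 19, 11, 15, 15]. The pivot is placed at index 0. All elements to the left of the pivot are <= 5, and all elements to the right are > 5.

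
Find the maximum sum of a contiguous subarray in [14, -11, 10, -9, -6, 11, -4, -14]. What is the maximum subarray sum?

Using Kadane's algorithm on [14, -11, 10, -9, -6, 11, -4, -14]:

Scanning through the array:
Position 1 (value -11): max_ending_here = 3, max_so_far = 14
Position 2 (value 10): max_ending_here = 13, max_so_far = 14
Position 3 (value -9): max_ending_here = 4, max_so_far = 14
Position 4 (value -6): max_ending_here = -2, max_so_far = 14
Position 5 (value 11): max_ending_here = 11, max_so_far = 14
Position 6 (value -4): max_ending_here = 7, max_so_far = 14
Position 7 (value -14): max_ending_here = -7, max_so_far = 14

Maximum subarray: [14]
Maximum sum: 14

The maximum subarray is [14] with sum 14. This subarray runs from index 0 to index 0.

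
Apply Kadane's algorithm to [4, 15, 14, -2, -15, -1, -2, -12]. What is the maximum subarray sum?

Using Kadane's algorithm on [4, 15, 14, -2, -15, -1, -2, -12]:

Scanning through the array:
Position 1 (value 15): max_ending_here = 19, max_so_far = 19
Position 2 (value 14): max_ending_here = 33, max_so_far = 33
Position 3 (value -2): max_ending_here = 31, max_so_far = 33
Position 4 (value -15): max_ending_here = 16, max_so_far = 33
Position 5 (value -1): max_ending_here = 15, max_so_far = 33
Position 6 (value -2): max_ending_here = 13, max_so_far = 33
Position 7 (value -12): max_ending_here = 1, max_so_far = 33

Maximum subarray: [4, 15, 14]
Maximum sum: 33

The maximum subarray is [4, 15, 14] with sum 33. This subarray runs from index 0 to index 2.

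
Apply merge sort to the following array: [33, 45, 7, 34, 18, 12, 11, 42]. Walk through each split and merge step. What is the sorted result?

Merge sort trace:

Split: [33, 45, 7, 34, 18, 12, 11, 42] -> [33, 45, 7, 34] and [18, 12, 11, 42]
  Split: [33, 45, 7, 34] -> [33, 45] and [7, 34]
    Split: [33, 45] -> [33] and [45]
    Merge: [33] + [45] -> [33, 45]
    Split: [7, 34] -> [7] and [34]
    Merge: [7] + [34] -> [7, 34]
  Merge: [33, 45] + [7, 34] -> [7, 33, 34, 45]
  Split: [18, 12, 11, 42] -> [18, 12] and [11, 42]
    Split: [18, 12] -> [18] and [12]
    Merge: [18] + [12] -> [12, 18]
    Split: [11, 42] -> [11] and [42]
    Merge: [11] + [42] -> [11, 42]
  Merge: [12, 18] + [11, 42] -> [11, 12, 18, 42]
Merge: [7, 33, 34, 45] + [11, 12, 18, 42] -> [7, 11, 12, 18, 33, 34, 42, 45]

Final sorted array: [7, 11, 12, 18, 33, 34, 42, 45]

The merge sort proceeds by recursively splitting the array and merging sorted halves.
After all merges, the sorted array is [7, 11, 12, 18, 33, 34, 42, 45].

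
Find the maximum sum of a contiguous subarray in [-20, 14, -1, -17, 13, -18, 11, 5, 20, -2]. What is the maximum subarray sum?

Using Kadane's algorithm on [-20, 14, -1, -17, 13, -18, 11, 5, 20, -2]:

Scanning through the array:
Position 1 (value 14): max_ending_here = 14, max_so_far = 14
Position 2 (value -1): max_ending_here = 13, max_so_far = 14
Position 3 (value -17): max_ending_here = -4, max_so_far = 14
Position 4 (value 13): max_ending_here = 13, max_so_far = 14
Position 5 (value -18): max_ending_here = -5, max_so_far = 14
Position 6 (value 11): max_ending_here = 11, max_so_far = 14
Position 7 (value 5): max_ending_here = 16, max_so_far = 16
Position 8 (value 20): max_ending_here = 36, max_so_far = 36
Position 9 (value -2): max_ending_here = 34, max_so_far = 36

Maximum subarray: [11, 5, 20]
Maximum sum: 36

The maximum subarray is [11, 5, 20] with sum 36. This subarray runs from index 6 to index 8.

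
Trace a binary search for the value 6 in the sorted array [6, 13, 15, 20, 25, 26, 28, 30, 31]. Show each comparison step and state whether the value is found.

Binary search for 6 in [6, 13, 15, 20, 25, 26, 28, 30, 31]:

lo=0, hi=8, mid=4, arr[mid]=25 -> 25 > 6, search left half
lo=0, hi=3, mid=1, arr[mid]=13 -> 13 > 6, search left half
lo=0, hi=0, mid=0, arr[mid]=6 -> Found target at index 0!

Binary search finds 6 at index 0 after 3 comparisons. The search repeatedly halves the search space by comparing with the middle element.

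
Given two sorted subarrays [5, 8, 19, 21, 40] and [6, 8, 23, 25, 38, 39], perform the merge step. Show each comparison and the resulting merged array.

Merging process:

Compare 5 vs 6: take 5 from left. Merged: [5]
Compare 8 vs 6: take 6 from right. Merged: [5, 6]
Compare 8 vs 8: take 8 from left. Merged: [5, 6, 8]
Compare 19 vs 8: take 8 from right. Merged: [5, 6, 8, 8]
Compare 19 vs 23: take 19 from left. Merged: [5, 6, 8, 8, 19]
Compare 21 vs 23: take 21 from left. Merged: [5, 6, 8, 8, 19, 21]
Compare 40 vs 23: take 23 from right. Merged: [5, 6, 8, 8, 19, 21, 23]
Compare 40 vs 25: take 25 from right. Merged: [5, 6, 8, 8, 19, 21, 23, 25]
Compare 40 vs 38: take 38 from right. Merged: [5, 6, 8, 8, 19, 21, 23, 25, 38]
Compare 40 vs 39: take 39 from right. Merged: [5, 6, 8, 8, 19, 21, 23, 25, 38, 39]
Append remaining from left: [40]. Merged: [5, 6, 8, 8, 19, 21, 23, 25, 38, 39, 40]

Final merged array: [5, 6, 8, 8, 19, 21, 23, 25, 38, 39, 40]
Total comparisons: 10

The merged array is [5, 6, 8, 8, 19, 21, 23, 25, 38, 39, 40], requiring 10 comparisons. The merge step runs in O(n) time where n is the total number of elements.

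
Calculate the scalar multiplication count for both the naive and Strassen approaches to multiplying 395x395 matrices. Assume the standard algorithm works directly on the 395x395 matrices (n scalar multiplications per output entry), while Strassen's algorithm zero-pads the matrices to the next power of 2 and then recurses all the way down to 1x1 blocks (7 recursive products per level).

Matrix multiplication for 395x395 matrices:

Strassen's algorithm requires power-of-2 dimensions. Pad 395x395 to 512x512 (next power of 2).

Standard algorithm: 395^3 = 61629875 multiplications
Strassen's algorithm: 7^(log2(512)) = 7^9 = 40353607 multiplications
Savings: 61629875 - 40353607 = 21276268 multiplications

Standard: 61629875 multiplications (395^3). Strassen: 40353607 multiplications (7^9, after padding to 512x512). Strassen reduces 8 recursive multiplications to 7 at each level.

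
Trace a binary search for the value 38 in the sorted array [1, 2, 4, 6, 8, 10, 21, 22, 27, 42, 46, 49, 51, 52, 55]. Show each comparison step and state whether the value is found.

Binary search for 38 in [1, 2, 4, 6, 8, 10, 21, 22, 27, 42, 46, 49, 51, 52, 55]:

lo=0, hi=14, mid=7, arr[mid]=22 -> 22 < 38, search right half
lo=8, hi=14, mid=11, arr[mid]=49 -> 49 > 38, search left half
lo=8, hi=10, mid=9, arr[mid]=42 -> 42 > 38, search left half
lo=8, hi=8, mid=8, arr[mid]=27 -> 27 < 38, search right half
lo=9 > hi=8, target 38 not found

Binary search determines that 38 is not in the array after 4 comparisons. The search space was exhausted without finding the target.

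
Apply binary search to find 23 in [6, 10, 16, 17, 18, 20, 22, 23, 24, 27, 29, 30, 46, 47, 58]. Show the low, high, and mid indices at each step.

Binary search for 23 in [6, 10, 16, 17, 18, 20, 22, 23, 24, 27, 29, 30, 46, 47, 58]:

lo=0, hi=14, mid=7, arr[mid]=23 -> Found target at index 7!

Binary search finds 23 at index 7 after 1 comparisons. The search repeatedly halves the search space by comparing with the middle element.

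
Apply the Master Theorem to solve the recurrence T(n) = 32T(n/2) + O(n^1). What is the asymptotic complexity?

Master Theorem for T(n) = 32T(n/2) + O(n^1):

a = 32, b = 2, c = 1
log_b(a) = log_2(32) = 5.0000

Case 1: c = 1 < log_2(32) = 5.0000
T(n) = O(n^(log_2 32)) = O(n^5)

For T(n) = 32T(n/2) + O(n^1): log_2(32) = 5.0000. This is Case 1 of the Master Theorem (c < log_b(a), work dominated by leaves), giving O(n^5).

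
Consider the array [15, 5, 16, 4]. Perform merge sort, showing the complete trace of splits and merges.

Merge sort trace:

Split: [15, 5, 16, 4] -> [15, 5] and [16, 4]
  Split: [15, 5] -> [15] and [5]
  Merge: [15] + [5] -> [5, 15]
  Split: [16, 4] -> [16] and [4]
  Merge: [16] + [4] -> [4, 16]
Merge: [5, 15] + [4, 16] -> [4, 5, 15, 16]

Final sorted array: [4, 5, 15, 16]

The merge sort proceeds by recursively splitting the array and merging sorted halves.
After all merges, the sorted array is [4, 5, 15, 16].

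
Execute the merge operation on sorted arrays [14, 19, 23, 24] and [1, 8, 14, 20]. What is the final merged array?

Merging process:

Compare 14 vs 1: take 1 from right. Merged: [1]
Compare 14 vs 8: take 8 from right. Merged: [1, 8]
Compare 14 vs 14: take 14 from left. Merged: [1, 8, 14]
Compare 19 vs 14: take 14 from right. Merged: [1, 8, 14, 14]
Compare 19 vs 20: take 19 from left. Merged: [1, 8, 14, 14, 19]
Compare 23 vs 20: take 20 from right. Merged: [1, 8, 14, 14, 19, 20]
Append remaining from left: [23, 24]. Merged: [1, 8, 14, 14, 19, 20, 23, 24]

Final merged array: [1, 8, 14, 14, 19, 20, 23, 24]
Total comparisons: 6

The merged array is [1, 8, 14, 14, 19, 20, 23, 24], requiring 6 comparisons. The merge step runs in O(n) time where n is the total number of elements.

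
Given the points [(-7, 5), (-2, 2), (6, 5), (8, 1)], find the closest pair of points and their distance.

Computing all pairwise distances among 4 points:

d((-7, 5), (-2, 2)) = 5.831
d((-7, 5), (6, 5)) = 13.0
d((-7, 5), (8, 1)) = 15.5242
d((-2, 2), (6, 5)) = 8.544
d((-2, 2), (8, 1)) = 10.0499
d((6, 5), (8, 1)) = 4.4721 <-- minimum

Closest pair: (6, 5) and (8, 1) with distance 4.4721

The closest pair is (6, 5) and (8, 1) with Euclidean distance 4.4721. For 4 points, brute-force pairwise comparison is shown above. For large n, the divide-and-conquer algorithm (sort by x, recurse on halves, check the dividing strip) achieves O(n log n).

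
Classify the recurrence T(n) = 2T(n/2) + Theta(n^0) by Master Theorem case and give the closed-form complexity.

Master Theorem for T(n) = 2T(n/2) + O(n^0):

a = 2, b = 2, c = 0
log_b(a) = log_2(2) = 1.0000

Case 1: c = 0 < log_2(2) = 1.0000
T(n) = O(n^(log_2 2)) = O(n)

For T(n) = 2T(n/2) + O(n^0): log_2(2) = 1.0000. This is Case 1 of the Master Theorem (c < log_b(a), work dominated by leaves), giving O(n).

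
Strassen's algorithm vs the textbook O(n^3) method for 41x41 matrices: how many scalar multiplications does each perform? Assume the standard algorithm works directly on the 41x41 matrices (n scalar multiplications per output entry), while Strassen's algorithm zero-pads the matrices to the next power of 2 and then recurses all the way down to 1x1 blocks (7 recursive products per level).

Matrix multiplication for 41x41 matrices:

Strassen's algorithm requires power-of-2 dimensions. Pad 41x41 to 64x64 (next power of 2).

Standard algorithm: 41^3 = 68921 multiplications
Strassen's algorithm: 7^(log2(64)) = 7^6 = 117649 multiplications
Difference: 68921 - 117649 = -48728 (Strassen uses MORE here due to padding overhead — for small or just-over-power-of-2 n, padding can outweigh the per-level savings)

Standard: 68921 multiplications (41^3). Strassen: 117649 multiplications (7^6, after padding to 64x64). Strassen reduces 8 recursive multiplications to 7 at each level.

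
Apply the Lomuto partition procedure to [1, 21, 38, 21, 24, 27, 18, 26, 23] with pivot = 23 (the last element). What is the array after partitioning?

Lomuto partition with pivot = 23:

Initial array: [1, 21, 38, 21, 24, 27, 18, 26, 23]

arr[0]=1 <= 23: swap with position 0, array becomes [1, 21, 38, 21, 24, 27, 18, 26, 23]
arr[1]=21 <= 23: swap with position 1, array becomes [1, 21, 38, 21, 24, 27, 18, 26, 23]
arr[2]=38 > 23: no swap
arr[3]=21 <= 23: swap with position 2, array becomes [1, 21, 21, 38, 24, 27, 18, 26, 23]
arr[4]=24 > 23: no swap
arr[5]=27 > 23: no swap
arr[6]=18 <= 23: swap with position 3, array becomes [1, 21, 21, 18, 24, 27, 38, 26, 23]
arr[7]=26 > 23: no swap

Place pivot at position 4: [1, 21, 21, 18, 23, 27, 38, 26, 24]
Pivot position: 4

After partitioning with pivot 23, the array becomes [1, 21, 21, 18, 23, 27, 38, 26, 24]. The pivot is placed at index 4. All elements to the left of the pivot are <= 23, and all elements to the right are > 23.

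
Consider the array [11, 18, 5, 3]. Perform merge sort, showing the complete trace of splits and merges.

Merge sort trace:

Split: [11, 18, 5, 3] -> [11, 18] and [5, 3]
  Split: [11, 18] -> [11] and [18]
  Merge: [11] + [18] -> [11, 18]
  Split: [5, 3] -> [5] and [3]
  Merge: [5] + [3] -> [3, 5]
Merge: [11, 18] + [3, 5] -> [3, 5, 11, 18]

Final sorted array: [3, 5, 11, 18]

The merge sort proceeds by recursively splitting the array and merging sorted halves.
After all merges, the sorted array is [3, 5, 11, 18].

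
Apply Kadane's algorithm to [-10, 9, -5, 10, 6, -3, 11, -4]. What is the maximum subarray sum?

Using Kadane's algorithm on [-10, 9, -5, 10, 6, -3, 11, -4]:

Scanning through the array:
Position 1 (value 9): max_ending_here = 9, max_so_far = 9
Position 2 (value -5): max_ending_here = 4, max_so_far = 9
Position 3 (value 10): max_ending_here = 14, max_so_far = 14
Position 4 (value 6): max_ending_here = 20, max_so_far = 20
Position 5 (value -3): max_ending_here = 17, max_so_far = 20
Position 6 (value 11): max_ending_here = 28, max_so_far = 28
Position 7 (value -4): max_ending_here = 24, max_so_far = 28

Maximum subarray: [9, -5, 10, 6, -3, 11]
Maximum sum: 28

The maximum subarray is [9, -5, 10, 6, -3, 11] with sum 28. This subarray runs from index 1 to index 6.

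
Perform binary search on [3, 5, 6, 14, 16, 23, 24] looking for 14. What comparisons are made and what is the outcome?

Binary search for 14 in [3, 5, 6, 14, 16, 23, 24]:

lo=0, hi=6, mid=3, arr[mid]=14 -> Found target at index 3!

Binary search finds 14 at index 3 after 1 comparisons. The search repeatedly halves the search space by comparing with the middle element.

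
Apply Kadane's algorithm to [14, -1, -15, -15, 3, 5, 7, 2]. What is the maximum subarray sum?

Using Kadane's algorithm on [14, -1, -15, -15, 3, 5, 7, 2]:

Scanning through the array:
Position 1 (value -1): max_ending_here = 13, max_so_far = 14
Position 2 (value -15): max_ending_here = -2, max_so_far = 14
Position 3 (value -15): max_ending_here = -15, max_so_far = 14
Position 4 (value 3): max_ending_here = 3, max_so_far = 14
Position 5 (value 5): max_ending_here = 8, max_so_far = 14
Position 6 (value 7): max_ending_here = 15, max_so_far = 15
Position 7 (value 2): max_ending_here = 17, max_so_far = 17

Maximum subarray: [3, 5, 7, 2]
Maximum sum: 17

The maximum subarray is [3, 5, 7, 2] with sum 17. This subarray runs from index 4 to index 7.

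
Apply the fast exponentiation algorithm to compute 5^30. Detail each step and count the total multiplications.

Computing 5^30 by squaring (build up from 5^1; each line after the first costs one multiplication):

5^1 = 5
5^2 = (5^1)^2 = 5^2 = 25
5^3 = 5 * 5^2 = 5 * 25 = 125
5^6 = (5^3)^2 = 125^2 = 15625
5^7 = 5 * 5^6 = 5 * 15625 = 78125
5^14 = (5^7)^2 = 78125^2 = 6103515625
5^15 = 5 * 5^14 = 5 * 6103515625 = 30517578125
5^30 = (5^15)^2 = 30517578125^2 = 931322574615478515625

Result: 931322574615478515625
Multiplications needed: 7 (7 lines after 5^1)

5^30 = 931322574615478515625. Using exponentiation by squaring, this requires 7 multiplications. The key idea: if the exponent is even, square the half-power; if odd, multiply by the base once.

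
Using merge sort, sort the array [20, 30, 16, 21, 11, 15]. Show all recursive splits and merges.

Merge sort trace:

Split: [20, 30, 16, 21, 11, 15] -> [20, 30, 16] and [21, 11, 15]
  Split: [20, 30, 16] -> [20] and [30, 16]
    Split: [30, 16] -> [30] and [16]
    Merge: [30] + [16] -> [16, 30]
  Merge: [20] + [16, 30] -> [16, 20, 30]
  Split: [21, 11, 15] -> [21] and [11, 15]
    Split: [11, 15] -> [11] and [15]
    Merge: [11] + [15] -> [11, 15]
  Merge: [21] + [11, 15] -> [11, 15, 21]
Merge: [16, 20, 30] + [11, 15, 21] -> [11, 15, 16, 20, 21, 30]

Final sorted array: [11, 15, 16, 20, 21, 30]

The merge sort proceeds by recursively splitting the array and merging sorted halves.
After all merges, the sorted array is [11, 15, 16, 20, 21, 30].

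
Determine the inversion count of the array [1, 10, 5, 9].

Finding inversions in [1, 10, 5, 9]:

(1, 2): arr[1]=10 > arr[2]=5
(1, 3): arr[1]=10 > arr[3]=9

Total inversions: 2

The array has 2 inversion(s): (1,2), (1,3). Each pair (i,j) satisfies i < j and arr[i] > arr[j].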